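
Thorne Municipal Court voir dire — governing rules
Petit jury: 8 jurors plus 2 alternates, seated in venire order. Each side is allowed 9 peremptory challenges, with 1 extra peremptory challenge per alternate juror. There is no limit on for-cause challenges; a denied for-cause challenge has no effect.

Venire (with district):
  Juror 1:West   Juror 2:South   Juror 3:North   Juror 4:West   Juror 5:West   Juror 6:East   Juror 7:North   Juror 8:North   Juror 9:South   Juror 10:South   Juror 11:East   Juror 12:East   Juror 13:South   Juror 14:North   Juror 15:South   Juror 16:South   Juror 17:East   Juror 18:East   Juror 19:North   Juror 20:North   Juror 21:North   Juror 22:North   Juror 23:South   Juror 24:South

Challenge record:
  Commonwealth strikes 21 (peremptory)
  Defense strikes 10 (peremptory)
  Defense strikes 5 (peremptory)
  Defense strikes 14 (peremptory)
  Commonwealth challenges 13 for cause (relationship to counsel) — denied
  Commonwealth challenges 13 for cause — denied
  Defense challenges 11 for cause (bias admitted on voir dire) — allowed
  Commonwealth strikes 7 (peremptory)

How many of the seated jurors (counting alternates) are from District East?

2

Removed: #5, #7, #10, #11, #14, #21.
Seated (10 incl. alternates): #1, #2, #3, #4, #6, #8, #9, #12, #13, #15.
Of those, in District East: #6, #12 → 2.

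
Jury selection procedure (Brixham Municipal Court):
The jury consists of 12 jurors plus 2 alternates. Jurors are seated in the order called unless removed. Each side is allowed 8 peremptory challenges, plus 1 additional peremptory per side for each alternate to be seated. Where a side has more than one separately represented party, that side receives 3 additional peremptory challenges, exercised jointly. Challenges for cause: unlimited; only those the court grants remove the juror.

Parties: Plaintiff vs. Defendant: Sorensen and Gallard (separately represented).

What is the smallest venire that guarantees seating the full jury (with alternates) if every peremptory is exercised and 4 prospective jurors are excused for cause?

Seats to fill: 12 + 2 alternates = 14.
Peremptories — Plaintiff: 8 + 1×2 = 10; Defendant: 8 + 1×2 + 3 = 13; total 23.
For-cause removals: 4.
Minimum venire: 14 + 23 + 4 = 41.

41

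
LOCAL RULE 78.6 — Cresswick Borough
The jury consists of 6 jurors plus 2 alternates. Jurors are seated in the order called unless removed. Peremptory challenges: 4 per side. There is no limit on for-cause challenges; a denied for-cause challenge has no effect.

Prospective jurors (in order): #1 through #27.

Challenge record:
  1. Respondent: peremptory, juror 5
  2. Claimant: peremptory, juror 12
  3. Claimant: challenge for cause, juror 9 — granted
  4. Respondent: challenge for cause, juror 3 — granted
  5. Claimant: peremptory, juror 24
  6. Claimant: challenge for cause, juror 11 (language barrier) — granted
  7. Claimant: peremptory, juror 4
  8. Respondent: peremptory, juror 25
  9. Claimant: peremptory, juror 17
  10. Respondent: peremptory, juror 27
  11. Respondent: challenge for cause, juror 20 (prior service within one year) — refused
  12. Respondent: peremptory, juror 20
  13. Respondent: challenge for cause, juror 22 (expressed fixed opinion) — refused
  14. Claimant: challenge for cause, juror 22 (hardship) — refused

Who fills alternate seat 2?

14

Removed: #3, #4, #5, #9, #11, #12, #17, #20, #24, #25, #27. (#22 stays — for-cause denied.)
Seating in order: seats 1–6 → #1, #2, #6, #7, #8, #10; alternates → #13, #14.
So alternate 2 is #14.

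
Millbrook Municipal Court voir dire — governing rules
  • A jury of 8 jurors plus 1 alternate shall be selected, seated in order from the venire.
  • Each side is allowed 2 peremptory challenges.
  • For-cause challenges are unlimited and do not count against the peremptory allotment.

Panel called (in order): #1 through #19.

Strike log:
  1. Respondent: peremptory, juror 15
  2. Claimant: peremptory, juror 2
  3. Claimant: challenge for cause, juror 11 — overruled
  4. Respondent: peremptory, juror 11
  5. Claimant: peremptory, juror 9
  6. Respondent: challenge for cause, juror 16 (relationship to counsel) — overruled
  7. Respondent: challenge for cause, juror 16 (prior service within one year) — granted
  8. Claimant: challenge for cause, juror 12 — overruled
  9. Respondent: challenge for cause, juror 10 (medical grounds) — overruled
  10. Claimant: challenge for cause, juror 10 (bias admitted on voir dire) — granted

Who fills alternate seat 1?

Removed: #2, #9, #10, #11, #15, #16. (#12 stays — for-cause denied.)
Filling seats in venire order through position 9: #1, #3, #4, #5, #6, #7, #8, #12, #13.
So alternate 1 is #13.

13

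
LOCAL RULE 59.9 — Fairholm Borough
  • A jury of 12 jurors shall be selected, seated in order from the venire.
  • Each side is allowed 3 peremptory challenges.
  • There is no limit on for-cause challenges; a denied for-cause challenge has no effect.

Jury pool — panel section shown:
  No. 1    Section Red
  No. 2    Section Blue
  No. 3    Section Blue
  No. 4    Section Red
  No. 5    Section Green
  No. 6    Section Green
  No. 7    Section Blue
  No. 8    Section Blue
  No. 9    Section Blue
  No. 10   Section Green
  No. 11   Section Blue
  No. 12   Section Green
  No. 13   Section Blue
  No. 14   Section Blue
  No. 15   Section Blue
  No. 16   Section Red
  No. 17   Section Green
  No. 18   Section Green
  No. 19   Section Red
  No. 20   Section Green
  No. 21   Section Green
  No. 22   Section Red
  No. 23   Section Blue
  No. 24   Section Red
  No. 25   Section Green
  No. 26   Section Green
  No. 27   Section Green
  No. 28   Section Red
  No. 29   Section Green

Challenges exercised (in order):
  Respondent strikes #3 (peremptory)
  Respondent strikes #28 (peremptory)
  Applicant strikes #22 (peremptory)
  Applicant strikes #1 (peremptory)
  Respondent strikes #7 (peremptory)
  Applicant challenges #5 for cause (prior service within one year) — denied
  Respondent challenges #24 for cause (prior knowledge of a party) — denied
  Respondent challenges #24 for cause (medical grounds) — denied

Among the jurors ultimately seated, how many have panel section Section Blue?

7

Removed: #1, #3, #7, #22, #28.
Seated jurors 1–12: #2, #4, #5, #6, #8, #9, #10, #11, #12, #13, #14, #15.
Of those, in Section Blue: #2, #8, #9, #11, #13, #14, #15 → 7.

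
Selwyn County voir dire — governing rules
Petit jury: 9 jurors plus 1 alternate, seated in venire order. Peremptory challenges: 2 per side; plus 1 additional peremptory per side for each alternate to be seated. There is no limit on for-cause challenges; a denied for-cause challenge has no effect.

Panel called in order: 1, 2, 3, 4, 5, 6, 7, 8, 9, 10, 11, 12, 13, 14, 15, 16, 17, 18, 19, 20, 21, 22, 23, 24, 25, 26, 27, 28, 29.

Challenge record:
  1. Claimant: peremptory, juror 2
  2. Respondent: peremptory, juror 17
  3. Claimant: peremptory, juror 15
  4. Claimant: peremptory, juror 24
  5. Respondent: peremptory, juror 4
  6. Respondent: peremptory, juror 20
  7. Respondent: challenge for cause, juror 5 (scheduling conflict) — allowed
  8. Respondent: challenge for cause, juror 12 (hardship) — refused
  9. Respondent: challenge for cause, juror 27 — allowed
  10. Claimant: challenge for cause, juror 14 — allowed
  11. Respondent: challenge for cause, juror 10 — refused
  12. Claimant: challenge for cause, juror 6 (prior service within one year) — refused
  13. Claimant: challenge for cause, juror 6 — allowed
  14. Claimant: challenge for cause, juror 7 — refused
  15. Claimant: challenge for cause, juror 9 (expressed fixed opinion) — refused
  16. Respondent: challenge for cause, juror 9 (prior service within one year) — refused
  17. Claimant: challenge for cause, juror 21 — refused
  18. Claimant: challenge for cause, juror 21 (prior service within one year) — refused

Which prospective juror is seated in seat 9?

13

Removed: #2, #4, #5, #6, #14, #15, #17, #20, #24, #27. (#7, #9, #10, #12, #21 stay — for-cause denied.)
Seating in order: seats 1–9 → #1, #3, #7, #8, #9, #10, #11, #12, #13; alternates → #16.
So seat 9 is #13.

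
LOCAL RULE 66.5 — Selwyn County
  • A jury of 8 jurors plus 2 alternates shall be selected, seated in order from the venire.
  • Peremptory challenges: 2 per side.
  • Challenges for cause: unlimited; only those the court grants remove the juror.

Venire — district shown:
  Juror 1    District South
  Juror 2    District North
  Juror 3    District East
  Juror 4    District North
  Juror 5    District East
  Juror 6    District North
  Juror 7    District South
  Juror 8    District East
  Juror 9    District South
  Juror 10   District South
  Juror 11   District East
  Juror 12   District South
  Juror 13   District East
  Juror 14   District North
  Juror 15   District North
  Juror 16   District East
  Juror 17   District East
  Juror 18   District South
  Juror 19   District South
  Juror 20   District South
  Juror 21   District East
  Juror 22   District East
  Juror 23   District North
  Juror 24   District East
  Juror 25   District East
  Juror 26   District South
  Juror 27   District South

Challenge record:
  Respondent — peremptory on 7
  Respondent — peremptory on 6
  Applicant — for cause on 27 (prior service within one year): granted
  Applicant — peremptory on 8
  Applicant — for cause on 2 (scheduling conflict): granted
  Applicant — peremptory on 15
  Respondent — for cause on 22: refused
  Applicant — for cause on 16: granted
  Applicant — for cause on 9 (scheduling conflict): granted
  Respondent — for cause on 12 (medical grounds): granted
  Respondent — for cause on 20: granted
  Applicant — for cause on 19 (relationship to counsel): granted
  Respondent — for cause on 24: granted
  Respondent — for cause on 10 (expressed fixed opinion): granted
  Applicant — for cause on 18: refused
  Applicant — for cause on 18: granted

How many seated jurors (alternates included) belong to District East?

7

Removed: #2, #6, #7, #8, #9, #10, #12, #15, #16, #18, #19, #20, #24, #27.
Seated (10 incl. alternates): #1, #3, #4, #5, #11, #13, #14, #17, #21, #22.
Of those, in District East: #3, #5, #11, #13, #17, #21, #22 → 7.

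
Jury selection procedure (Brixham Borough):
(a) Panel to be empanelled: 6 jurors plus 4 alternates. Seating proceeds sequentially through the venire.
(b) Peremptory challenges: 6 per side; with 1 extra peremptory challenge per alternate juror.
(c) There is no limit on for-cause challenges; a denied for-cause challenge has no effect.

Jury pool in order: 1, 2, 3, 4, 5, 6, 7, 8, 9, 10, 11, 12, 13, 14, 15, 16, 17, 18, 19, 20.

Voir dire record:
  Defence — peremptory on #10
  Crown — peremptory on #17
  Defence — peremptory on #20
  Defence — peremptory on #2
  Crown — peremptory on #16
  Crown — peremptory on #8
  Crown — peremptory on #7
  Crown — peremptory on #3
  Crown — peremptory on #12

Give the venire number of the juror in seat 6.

11

Removed: #2, #3, #7, #8, #10, #12, #16, #17, #20.
Seating in order: seats 1–6 → #1, #4, #5, #6, #9, #11; alternates → #13, #14, #15, #18.
So seat 6 is #11.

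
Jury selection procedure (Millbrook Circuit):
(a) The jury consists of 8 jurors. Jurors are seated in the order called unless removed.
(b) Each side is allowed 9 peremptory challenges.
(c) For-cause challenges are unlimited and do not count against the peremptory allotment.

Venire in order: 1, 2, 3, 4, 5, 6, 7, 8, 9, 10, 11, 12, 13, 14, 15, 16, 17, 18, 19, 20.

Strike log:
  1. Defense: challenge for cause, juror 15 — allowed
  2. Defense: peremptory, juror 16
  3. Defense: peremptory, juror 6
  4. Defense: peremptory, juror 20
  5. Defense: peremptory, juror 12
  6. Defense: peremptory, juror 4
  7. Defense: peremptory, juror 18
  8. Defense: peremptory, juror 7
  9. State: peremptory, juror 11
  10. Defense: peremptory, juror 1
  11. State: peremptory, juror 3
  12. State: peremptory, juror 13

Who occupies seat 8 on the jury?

19

Removed: #1, #3, #4, #6, #7, #11, #12, #13, #15, #16, #18, #20.
Seating in order: seats 1–8 → #2, #5, #8, #9, #10, #14, #17, #19.
So seat 8 is #19.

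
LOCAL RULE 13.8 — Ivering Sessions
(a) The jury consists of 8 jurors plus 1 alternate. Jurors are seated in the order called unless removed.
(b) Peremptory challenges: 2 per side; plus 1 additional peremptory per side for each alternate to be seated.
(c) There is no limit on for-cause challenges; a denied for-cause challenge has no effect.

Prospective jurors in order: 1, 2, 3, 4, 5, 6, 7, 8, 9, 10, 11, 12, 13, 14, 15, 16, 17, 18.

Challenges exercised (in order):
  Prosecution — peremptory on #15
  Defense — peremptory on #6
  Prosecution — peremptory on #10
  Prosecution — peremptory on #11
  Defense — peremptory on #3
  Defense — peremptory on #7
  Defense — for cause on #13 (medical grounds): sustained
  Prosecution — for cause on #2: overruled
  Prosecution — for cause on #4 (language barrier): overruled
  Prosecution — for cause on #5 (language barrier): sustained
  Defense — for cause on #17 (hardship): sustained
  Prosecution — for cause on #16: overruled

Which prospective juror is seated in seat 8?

Removed: #3, #5, #6, #7, #10, #11, #13, #15, #17. (#2, #4, #16 stay — for-cause denied.)
Filling seats in venire order through position 8: #1, #2, #4, #8, #9, #12, #14, #16.
So seat 8 is #16.

16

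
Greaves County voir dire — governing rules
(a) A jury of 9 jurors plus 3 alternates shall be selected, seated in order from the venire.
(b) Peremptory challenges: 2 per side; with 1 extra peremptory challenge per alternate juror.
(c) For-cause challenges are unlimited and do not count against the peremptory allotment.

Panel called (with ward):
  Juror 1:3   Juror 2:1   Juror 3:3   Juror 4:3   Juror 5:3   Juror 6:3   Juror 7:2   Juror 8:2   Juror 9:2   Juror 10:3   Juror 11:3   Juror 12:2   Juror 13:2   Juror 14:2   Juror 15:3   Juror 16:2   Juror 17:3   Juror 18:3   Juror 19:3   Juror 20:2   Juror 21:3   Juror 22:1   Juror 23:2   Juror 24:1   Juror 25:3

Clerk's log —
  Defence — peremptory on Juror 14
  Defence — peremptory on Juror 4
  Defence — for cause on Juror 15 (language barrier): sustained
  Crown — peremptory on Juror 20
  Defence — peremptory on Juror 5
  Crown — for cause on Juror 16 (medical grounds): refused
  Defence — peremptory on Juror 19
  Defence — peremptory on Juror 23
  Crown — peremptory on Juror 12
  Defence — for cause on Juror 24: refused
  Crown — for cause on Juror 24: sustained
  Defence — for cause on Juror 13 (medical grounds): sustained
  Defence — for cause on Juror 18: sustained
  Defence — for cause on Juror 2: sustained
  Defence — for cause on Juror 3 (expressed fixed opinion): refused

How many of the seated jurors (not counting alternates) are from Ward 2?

Removed: #2, #4, #5, #12, #13, #14, #15, #18, #19, #20, #23, #24.
Seated jurors 1–9: #1, #3, #6, #7, #8, #9, #10, #11, #16 (alternates #17, #21, #22 not counted).
Of those, in Ward 2: #7, #8, #9, #16 → 4.

4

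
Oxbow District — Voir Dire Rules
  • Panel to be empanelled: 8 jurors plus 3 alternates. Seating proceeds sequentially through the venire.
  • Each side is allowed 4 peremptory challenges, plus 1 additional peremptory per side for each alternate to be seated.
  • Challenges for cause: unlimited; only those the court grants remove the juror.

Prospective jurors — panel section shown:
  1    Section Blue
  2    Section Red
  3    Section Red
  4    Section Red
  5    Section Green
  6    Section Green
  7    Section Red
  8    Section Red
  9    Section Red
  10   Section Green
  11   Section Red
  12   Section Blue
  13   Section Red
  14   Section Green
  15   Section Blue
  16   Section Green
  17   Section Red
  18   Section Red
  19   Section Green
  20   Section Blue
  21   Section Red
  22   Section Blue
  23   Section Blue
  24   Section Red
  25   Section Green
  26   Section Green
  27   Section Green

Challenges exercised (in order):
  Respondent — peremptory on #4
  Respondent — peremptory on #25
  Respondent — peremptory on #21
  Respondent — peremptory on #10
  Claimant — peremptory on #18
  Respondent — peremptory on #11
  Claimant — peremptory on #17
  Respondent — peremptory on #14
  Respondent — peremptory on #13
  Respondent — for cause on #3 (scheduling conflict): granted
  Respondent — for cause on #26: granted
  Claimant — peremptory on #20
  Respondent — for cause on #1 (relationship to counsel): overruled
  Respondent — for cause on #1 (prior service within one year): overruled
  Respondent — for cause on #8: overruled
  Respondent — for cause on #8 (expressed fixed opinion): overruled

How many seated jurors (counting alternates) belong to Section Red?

Removed: #3, #4, #10, #11, #13, #14, #17, #18, #20, #21, #25, #26.
Seated (11 incl. alternates): #1, #2, #5, #6, #7, #8, #9, #12, #15, #16, #19.
Of those, in Section Red: #2, #7, #8, #9 → 4.

4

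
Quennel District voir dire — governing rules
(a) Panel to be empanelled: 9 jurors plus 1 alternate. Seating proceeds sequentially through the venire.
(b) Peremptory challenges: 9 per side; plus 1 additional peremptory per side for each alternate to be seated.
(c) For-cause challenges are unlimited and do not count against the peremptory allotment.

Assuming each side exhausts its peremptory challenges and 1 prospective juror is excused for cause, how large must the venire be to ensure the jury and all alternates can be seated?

31

Seats to fill: 9 + 1 alternates = 10.
Peremptories: 9 + 1×1 = 10 per side × 2 sides = 20.
For-cause removals: 1.
Minimum venire: 10 + 20 + 1 = 31.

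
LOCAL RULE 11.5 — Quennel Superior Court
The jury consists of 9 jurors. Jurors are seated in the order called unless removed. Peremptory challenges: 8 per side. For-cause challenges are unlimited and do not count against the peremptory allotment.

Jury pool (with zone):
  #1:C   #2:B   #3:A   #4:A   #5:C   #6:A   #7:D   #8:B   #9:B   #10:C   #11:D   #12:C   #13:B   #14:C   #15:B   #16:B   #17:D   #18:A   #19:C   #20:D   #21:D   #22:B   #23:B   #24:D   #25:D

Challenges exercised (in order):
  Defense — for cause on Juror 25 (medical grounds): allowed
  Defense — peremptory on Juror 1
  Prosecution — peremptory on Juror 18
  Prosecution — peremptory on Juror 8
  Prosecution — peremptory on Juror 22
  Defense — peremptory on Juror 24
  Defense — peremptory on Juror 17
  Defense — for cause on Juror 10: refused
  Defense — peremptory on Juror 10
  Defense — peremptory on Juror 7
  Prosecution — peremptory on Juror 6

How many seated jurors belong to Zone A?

2

Removed: #1, #6, #7, #8, #10, #17, #18, #22, #24, #25.
Seated jurors 1–9: #2, #3, #4, #5, #9, #11, #12, #13, #14.
Of those, in Zone A: #3, #4 → 2.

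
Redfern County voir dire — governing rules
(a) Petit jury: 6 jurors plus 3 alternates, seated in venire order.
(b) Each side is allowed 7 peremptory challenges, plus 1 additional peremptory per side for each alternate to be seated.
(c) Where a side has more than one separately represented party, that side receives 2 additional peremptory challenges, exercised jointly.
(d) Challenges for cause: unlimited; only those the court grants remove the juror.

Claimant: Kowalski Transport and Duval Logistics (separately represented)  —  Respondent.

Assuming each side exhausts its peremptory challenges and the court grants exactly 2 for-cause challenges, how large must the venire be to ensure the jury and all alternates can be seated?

Seats to fill: 6 + 3 alternates = 9.
Peremptories — Claimant: 7 + 1×3 + 2 = 12; Respondent: 7 + 1×3 = 10; total 22.
For-cause removals: 2.
Minimum venire: 9 + 22 + 2 = 33.

33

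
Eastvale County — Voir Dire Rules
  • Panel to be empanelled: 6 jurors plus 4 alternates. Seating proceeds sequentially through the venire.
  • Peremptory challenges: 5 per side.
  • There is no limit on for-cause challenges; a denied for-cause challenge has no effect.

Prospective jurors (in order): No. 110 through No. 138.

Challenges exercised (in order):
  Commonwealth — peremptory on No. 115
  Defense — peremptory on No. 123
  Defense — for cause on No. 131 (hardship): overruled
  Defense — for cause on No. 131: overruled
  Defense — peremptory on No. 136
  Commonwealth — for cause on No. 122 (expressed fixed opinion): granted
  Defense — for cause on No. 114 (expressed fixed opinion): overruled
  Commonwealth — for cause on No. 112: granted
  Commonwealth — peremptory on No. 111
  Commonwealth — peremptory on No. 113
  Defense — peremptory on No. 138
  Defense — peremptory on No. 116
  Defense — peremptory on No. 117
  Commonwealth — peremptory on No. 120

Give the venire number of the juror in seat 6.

124

Removed: #111, #112, #113, #115, #116, #117, #120, #122, #123, #136, #138. (#114, #131 stay — for-cause denied.)
Seating in order: seats 1–6 → #110, #114, #118, #119, #121, #124; alternates → #125, #126, #127, #128.
So seat 6 is #124.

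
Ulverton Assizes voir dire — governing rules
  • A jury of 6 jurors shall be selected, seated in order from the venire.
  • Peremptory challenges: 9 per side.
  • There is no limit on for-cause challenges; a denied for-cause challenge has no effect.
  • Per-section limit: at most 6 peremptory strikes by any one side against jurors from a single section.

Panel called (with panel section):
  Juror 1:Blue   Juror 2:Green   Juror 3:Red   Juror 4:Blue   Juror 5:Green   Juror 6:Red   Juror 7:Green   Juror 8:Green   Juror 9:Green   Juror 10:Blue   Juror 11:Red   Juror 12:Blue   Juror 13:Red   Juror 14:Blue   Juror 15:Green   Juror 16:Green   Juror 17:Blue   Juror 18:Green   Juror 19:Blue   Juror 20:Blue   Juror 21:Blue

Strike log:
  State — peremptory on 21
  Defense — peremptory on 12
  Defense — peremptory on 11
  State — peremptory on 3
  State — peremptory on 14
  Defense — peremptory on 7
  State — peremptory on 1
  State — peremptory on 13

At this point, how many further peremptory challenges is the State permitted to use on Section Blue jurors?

3

State peremptories so far: #21, #3, #14, #1, #13 — 5 of 9 used, 4 left overall.
Against Section Blue: #21, #14, #1 — 3 used; per-section cap 6 leaves 3.
Binding limit: min(4, 3) = 3.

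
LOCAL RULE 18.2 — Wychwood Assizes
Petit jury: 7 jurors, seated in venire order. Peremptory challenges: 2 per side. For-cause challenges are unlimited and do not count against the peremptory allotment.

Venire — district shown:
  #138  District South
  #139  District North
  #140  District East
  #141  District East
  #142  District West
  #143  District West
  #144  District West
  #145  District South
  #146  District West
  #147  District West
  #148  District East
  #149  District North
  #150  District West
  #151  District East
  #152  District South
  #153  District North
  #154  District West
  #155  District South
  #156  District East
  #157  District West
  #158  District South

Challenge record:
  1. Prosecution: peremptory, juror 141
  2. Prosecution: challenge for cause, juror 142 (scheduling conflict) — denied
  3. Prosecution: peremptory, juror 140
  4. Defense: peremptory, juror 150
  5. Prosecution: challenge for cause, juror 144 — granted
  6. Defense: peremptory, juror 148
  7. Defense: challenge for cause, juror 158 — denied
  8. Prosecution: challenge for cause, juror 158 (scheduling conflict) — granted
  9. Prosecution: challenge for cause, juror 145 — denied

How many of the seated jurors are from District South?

Removed: #140, #141, #144, #148, #150, #158.
Seated jurors 1–7: #138, #139, #142, #143, #145, #146, #147.
Of those, in District South: #138, #145 → 2.

2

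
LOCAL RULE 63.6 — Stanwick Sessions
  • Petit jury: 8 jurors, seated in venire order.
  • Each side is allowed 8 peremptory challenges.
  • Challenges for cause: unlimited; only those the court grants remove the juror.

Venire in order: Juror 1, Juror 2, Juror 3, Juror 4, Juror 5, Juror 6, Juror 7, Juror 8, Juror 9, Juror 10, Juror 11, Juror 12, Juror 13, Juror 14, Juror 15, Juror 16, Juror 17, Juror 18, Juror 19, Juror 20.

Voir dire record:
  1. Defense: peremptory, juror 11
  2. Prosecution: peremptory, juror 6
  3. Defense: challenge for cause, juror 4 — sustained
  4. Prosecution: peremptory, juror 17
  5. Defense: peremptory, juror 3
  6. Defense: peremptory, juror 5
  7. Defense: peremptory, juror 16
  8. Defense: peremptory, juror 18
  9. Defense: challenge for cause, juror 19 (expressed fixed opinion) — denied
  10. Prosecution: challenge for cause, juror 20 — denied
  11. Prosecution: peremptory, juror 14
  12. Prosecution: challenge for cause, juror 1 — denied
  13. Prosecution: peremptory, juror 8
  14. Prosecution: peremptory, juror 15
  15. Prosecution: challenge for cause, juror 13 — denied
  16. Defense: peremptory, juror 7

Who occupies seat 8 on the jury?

Removed: #3, #4, #5, #6, #7, #8, #11, #14, #15, #16, #17, #18. (#1, #13, #19, #20 stay — for-cause denied.)
Seating in order: seats 1–8 → #1, #2, #9, #10, #12, #13, #19, #20.
So seat 8 is #20.

20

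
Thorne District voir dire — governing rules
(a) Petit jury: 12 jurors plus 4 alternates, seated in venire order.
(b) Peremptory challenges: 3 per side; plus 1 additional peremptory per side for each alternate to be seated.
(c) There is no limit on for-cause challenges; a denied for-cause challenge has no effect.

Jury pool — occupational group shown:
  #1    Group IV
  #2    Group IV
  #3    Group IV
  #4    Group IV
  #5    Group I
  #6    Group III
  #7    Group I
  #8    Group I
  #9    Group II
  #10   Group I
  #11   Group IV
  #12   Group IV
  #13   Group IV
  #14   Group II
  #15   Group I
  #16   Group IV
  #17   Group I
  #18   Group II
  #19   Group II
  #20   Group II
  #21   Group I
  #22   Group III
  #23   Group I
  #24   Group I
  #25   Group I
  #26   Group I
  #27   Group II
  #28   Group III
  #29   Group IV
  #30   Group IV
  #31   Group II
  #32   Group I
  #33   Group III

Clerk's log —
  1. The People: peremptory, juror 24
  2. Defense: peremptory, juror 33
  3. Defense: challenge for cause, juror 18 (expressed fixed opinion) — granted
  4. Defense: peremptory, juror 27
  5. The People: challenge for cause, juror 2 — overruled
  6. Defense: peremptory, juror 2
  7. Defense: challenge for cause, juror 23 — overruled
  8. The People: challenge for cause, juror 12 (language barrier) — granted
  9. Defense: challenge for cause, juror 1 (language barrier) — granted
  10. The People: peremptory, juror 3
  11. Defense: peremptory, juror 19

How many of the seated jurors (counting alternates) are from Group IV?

Removed: #1, #2, #3, #12, #18, #19, #24, #27, #33.
Seated (16 incl. alternates): #4, #5, #6, #7, #8, #9, #10, #11, #13, #14, #15, #16, #17, #20, #21, #22.
Of those, in Group IV: #4, #11, #13, #16 → 4.

4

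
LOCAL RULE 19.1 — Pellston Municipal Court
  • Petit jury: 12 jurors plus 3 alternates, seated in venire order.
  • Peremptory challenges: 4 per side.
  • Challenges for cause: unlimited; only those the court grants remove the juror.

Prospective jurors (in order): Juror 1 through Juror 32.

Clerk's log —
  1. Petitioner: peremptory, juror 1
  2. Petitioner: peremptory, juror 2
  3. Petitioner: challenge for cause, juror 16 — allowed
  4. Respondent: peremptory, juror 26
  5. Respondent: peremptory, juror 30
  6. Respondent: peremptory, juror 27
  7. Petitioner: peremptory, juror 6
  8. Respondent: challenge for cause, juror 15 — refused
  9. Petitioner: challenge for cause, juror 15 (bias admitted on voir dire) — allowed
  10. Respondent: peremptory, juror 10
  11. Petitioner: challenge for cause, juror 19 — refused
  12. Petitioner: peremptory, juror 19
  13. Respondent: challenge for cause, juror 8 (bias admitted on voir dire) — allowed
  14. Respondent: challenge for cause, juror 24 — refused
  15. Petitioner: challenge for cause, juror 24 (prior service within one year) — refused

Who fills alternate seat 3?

23

Removed: #1, #2, #6, #8, #10, #15, #16, #19, #26, #27, #30. (#24 stays — for-cause denied.)
Filling seats in venire order through position 15: #3, #4, #5, #7, #9, #11, #12, #13, #14, #17, #18, #20, #21, #22, #23.
So alternate 3 is #23.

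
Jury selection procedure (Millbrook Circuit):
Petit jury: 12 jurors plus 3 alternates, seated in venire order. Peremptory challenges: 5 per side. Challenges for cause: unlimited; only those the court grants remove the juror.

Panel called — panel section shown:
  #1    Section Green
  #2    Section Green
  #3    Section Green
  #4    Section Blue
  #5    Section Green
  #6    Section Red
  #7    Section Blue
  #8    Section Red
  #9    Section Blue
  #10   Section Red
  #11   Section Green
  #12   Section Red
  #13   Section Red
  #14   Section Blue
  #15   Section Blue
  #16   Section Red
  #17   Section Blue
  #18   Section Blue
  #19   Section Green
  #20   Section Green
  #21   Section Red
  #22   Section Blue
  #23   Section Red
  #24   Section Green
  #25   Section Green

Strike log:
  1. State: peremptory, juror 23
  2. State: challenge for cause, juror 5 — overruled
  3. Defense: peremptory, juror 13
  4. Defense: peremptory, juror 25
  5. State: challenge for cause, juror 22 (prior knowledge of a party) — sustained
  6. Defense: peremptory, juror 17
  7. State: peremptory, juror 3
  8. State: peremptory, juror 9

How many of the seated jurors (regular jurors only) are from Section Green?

Removed: #3, #9, #13, #17, #22, #23, #25.
Seated jurors 1–12: #1, #2, #4, #5, #6, #7, #8, #10, #11, #12, #14, #15 (alternates #16, #18, #19 not counted).
Of those, in Section Green: #1, #2, #5, #11 → 4.

4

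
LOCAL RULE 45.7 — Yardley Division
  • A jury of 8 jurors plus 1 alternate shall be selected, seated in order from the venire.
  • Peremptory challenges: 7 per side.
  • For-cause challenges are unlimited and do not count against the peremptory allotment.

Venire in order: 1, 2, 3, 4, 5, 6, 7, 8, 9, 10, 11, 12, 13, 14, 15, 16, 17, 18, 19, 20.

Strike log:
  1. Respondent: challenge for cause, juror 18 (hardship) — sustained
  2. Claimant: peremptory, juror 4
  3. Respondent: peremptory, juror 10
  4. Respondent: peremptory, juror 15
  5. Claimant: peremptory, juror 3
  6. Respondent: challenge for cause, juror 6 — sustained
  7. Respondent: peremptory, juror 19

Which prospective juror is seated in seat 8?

12

Removed: #3, #4, #6, #10, #15, #18, #19.
Filling seats in venire order through position 8: #1, #2, #5, #7, #8, #9, #11, #12.
So seat 8 is #12.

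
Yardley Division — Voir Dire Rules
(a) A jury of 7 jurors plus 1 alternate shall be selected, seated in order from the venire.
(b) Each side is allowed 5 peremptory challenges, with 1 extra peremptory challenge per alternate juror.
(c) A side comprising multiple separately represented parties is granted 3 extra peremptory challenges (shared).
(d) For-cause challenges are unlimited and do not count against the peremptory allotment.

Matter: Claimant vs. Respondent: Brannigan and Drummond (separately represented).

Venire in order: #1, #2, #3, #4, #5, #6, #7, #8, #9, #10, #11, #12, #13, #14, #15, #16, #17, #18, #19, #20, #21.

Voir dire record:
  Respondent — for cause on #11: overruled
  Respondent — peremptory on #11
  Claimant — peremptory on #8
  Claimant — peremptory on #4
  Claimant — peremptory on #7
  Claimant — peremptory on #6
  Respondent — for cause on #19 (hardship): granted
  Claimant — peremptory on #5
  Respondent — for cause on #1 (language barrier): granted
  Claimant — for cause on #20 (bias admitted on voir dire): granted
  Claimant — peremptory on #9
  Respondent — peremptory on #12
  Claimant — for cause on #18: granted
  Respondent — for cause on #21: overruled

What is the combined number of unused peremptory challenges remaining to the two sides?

7

Claimant allotment: 5 base + 1 × 1 alternate = 6. Respondent allotment: 5 base + 1 × 1 alternate + 3 multi-party = 9.
Claimant peremptories used: #8, #4, #7, #6, #5, #9 — 6 (for-cause on #20, #18 don't count).
Respondent peremptories used: #11, #12 — 2 (for-cause on #11, #19, #1, #21 don't count).
Remaining: (6 − 6) + (9 − 2) = 7.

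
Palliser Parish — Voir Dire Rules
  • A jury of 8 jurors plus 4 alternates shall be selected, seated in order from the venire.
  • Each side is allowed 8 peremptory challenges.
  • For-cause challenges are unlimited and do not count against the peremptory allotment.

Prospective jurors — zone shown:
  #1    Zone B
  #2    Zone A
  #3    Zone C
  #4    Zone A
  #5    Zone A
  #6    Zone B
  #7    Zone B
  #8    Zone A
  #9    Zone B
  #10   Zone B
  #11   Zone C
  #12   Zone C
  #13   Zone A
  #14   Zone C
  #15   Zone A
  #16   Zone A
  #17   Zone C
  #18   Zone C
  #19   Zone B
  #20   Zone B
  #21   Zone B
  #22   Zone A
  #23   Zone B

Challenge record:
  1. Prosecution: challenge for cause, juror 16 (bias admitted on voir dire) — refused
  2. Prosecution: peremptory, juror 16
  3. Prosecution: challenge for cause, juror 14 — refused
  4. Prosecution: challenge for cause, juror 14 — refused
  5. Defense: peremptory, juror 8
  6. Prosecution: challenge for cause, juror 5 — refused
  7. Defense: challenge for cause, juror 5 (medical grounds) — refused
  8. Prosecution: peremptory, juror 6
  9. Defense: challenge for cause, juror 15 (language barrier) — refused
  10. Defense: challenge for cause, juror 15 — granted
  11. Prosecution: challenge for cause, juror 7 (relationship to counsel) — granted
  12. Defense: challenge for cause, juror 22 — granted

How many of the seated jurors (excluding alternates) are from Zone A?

3

Removed: #6, #7, #8, #15, #16, #22.
Seated jurors 1–8: #1, #2, #3, #4, #5, #9, #10, #11 (alternates #12, #13, #14, #17 not counted).
Of those, in Zone A: #2, #4, #5 → 3.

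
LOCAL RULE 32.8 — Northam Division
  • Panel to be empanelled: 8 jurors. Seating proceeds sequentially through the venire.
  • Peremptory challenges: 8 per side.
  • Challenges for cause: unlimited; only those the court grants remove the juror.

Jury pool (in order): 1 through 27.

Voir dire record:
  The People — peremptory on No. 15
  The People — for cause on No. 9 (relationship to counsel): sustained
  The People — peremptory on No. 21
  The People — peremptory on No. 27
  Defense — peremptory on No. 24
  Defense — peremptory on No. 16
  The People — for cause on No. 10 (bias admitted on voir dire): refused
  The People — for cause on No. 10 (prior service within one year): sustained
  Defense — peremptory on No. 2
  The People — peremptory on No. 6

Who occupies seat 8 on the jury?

Removed: #2, #6, #9, #10, #15, #16, #21, #24, #27.
Seating in order: seats 1–8 → #1, #3, #4, #5, #7, #8, #11, #12.
So seat 8 is #12.

12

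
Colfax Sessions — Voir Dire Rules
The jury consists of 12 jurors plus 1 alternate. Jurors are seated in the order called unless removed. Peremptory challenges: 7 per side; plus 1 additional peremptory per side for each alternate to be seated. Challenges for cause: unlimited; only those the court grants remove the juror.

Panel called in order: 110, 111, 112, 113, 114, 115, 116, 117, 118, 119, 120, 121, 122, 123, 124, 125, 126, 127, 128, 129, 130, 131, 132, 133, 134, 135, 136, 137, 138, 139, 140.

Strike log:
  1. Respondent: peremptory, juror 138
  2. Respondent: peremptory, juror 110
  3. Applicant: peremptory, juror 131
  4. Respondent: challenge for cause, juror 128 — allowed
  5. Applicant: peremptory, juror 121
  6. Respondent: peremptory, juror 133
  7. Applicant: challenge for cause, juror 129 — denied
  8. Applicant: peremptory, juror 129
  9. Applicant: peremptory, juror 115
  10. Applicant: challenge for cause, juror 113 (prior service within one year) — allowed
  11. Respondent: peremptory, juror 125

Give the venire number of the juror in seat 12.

Removed: #110, #113, #115, #121, #125, #128, #129, #131, #133, #138.
Filling seats in venire order through position 12: #111, #112, #114, #116, #117, #118, #119, #120, #122, #123, #124, #126.
So seat 12 is #126.

126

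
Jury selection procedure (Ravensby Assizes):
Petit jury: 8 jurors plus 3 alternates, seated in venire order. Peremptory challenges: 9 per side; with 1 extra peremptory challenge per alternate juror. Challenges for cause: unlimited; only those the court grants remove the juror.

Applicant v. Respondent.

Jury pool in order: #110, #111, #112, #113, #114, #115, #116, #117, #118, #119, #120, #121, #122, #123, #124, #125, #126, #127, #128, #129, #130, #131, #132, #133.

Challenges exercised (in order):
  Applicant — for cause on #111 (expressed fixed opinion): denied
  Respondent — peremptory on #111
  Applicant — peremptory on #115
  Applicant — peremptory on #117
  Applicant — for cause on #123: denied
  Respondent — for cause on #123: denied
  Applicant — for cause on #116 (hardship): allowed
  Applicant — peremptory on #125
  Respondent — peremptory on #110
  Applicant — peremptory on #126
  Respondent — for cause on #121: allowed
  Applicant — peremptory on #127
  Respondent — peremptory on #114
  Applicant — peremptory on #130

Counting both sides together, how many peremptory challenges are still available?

Applicant allotment: 9 base + 1 × 3 alternates = 12. Respondent allotment: 9 base + 1 × 3 alternates = 12.
Applicant peremptories used: #115, #117, #125, #126, #127, #130 — 6 (for-cause on #111, #123, #116 don't count).
Respondent peremptories used: #111, #110, #114 — 3 (for-cause on #123, #121 don't count).
Remaining: (12 − 6) + (12 − 3) = 15.

15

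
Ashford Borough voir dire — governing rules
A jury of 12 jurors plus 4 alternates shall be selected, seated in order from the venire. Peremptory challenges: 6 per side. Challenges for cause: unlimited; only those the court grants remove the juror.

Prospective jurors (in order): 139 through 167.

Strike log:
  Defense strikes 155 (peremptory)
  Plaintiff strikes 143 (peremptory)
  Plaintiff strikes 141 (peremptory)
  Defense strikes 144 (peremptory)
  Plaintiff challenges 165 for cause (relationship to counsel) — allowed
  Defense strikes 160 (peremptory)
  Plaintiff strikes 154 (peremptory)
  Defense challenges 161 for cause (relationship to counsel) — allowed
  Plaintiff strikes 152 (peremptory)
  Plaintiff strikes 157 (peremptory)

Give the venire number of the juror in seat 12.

156

Removed: #141, #143, #144, #152, #154, #155, #157, #160, #161, #165.
Filling seats in venire order through position 12: #139, #140, #142, #145, #146, #147, #148, #149, #150, #151, #153, #156.
So seat 12 is #156.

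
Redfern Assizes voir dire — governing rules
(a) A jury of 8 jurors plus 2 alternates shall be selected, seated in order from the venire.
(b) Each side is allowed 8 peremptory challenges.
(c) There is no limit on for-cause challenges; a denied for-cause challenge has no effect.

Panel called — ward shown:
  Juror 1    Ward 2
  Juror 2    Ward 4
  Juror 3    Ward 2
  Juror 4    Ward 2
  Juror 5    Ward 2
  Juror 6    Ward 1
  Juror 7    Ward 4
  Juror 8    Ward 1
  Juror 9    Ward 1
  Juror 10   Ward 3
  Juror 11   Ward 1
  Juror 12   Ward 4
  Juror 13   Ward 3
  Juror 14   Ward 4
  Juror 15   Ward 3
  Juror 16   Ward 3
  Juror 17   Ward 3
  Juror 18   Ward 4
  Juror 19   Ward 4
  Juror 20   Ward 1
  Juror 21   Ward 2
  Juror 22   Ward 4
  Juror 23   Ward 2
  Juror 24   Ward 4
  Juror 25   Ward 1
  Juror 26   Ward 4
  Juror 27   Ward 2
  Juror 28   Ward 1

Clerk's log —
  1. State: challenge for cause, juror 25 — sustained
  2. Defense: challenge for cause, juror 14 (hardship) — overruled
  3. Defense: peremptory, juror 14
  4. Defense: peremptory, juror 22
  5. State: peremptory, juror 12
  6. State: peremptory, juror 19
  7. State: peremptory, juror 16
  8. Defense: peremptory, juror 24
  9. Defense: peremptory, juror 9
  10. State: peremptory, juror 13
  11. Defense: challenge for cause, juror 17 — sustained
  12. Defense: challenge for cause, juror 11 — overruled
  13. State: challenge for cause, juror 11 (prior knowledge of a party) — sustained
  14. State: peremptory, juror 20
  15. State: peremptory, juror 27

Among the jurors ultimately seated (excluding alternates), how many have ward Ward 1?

Removed: #9, #11, #12, #13, #14, #16, #17, #19, #20, #22, #24, #25, #27.
Seated jurors 1–8: #1, #2, #3, #4, #5, #6, #7, #8 (alternates #10, #15 not counted).
Of those, in Ward 1: #6, #8 → 2.

2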